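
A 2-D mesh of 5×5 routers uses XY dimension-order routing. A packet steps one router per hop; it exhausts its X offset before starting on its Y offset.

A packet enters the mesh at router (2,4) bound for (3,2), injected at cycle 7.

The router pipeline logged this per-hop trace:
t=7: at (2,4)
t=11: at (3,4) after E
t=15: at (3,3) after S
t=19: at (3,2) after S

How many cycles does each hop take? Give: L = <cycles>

L = 4

cyc[1] − cyc[0] = 11 − 7 = 4.
That increment is L by definition: L = 4.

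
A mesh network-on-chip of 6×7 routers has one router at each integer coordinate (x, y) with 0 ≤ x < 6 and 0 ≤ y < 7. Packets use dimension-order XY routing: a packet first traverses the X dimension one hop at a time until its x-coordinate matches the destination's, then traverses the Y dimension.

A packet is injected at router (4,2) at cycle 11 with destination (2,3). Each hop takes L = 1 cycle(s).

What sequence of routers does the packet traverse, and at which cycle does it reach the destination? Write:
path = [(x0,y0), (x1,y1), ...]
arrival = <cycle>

path = [(4,2), (3,2), (2,2), (2,3)]
arrival = 14

#0 — 4,2 | c11
#1 — 3,2 | c12 | W
#2 — 2,2 | c13 | W
#3 — 2,3 | c14 | N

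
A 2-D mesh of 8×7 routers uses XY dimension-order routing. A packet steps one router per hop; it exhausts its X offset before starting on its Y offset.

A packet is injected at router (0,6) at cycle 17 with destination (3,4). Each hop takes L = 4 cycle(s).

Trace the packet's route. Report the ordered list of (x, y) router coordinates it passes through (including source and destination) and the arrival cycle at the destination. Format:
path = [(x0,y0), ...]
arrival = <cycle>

[0] x=0 y=6 t=17
[1] x=1 y=6 t=21 →E
[2] x=2 y=6 t=25 →E
[3] x=3 y=6 t=29 →E
[4] x=3 y=5 t=33 →S
[5] x=3 y=4 t=37 →S

path = [(0,6), (1,6), (2,6), (3,6), (3,5), (3,4)]
arrival = 37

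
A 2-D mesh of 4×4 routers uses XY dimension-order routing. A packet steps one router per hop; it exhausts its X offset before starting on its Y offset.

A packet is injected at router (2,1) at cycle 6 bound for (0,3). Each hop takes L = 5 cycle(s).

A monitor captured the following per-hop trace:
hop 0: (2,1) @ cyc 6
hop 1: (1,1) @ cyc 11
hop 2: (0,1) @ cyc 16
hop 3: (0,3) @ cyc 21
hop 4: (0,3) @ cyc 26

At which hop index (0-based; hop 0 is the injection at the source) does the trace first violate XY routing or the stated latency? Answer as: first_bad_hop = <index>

first_bad_hop = 3

[1] (-1,+0) / 5c ⇒ ok
[2] (-1,+0) / 5c ⇒ ok
[3] (+0,+2) / 5c ⇒ BAD: non-unit step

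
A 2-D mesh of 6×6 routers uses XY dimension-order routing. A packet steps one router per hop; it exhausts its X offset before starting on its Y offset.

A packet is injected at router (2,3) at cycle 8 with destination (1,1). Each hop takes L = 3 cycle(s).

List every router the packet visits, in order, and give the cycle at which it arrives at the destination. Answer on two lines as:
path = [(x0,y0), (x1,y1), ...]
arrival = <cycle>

src (2,3)  cyc=8
W→(1,3)  cyc=11
S→(1,2)  cyc=14
S→(1,1)  cyc=17

path = [(2,3), (1,3), (1,2), (1,1)]
arrival = 17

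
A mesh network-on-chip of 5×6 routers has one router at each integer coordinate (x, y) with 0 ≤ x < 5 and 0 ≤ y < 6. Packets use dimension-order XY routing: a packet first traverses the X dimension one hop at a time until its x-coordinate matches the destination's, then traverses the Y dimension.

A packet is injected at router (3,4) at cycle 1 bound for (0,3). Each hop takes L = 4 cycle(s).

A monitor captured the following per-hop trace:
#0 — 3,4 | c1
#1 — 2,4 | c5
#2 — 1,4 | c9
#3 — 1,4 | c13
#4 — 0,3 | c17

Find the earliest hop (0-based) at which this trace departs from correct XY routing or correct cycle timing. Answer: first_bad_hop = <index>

hop 1: step (-1,+0), +4 cyc — ok
hop 2: step (-1,+0), +4 cyc — ok
hop 3: step (+0,+0), +4 cyc — BAD: non-unit step

first_bad_hop = 3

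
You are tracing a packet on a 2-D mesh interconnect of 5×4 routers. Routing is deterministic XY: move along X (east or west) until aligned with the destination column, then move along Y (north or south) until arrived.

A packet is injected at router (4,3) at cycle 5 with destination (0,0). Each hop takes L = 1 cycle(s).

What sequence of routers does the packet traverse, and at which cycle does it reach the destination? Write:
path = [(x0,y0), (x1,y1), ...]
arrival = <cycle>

path = [(4,3), (3,3), (2,3), (1,3), (0,3), (0,2), (0,1), (0,0)]
arrival = 12

#0 — 4,3 | c5
#1 — 3,3 | c6 | W
#2 — 2,3 | c7 | W
#3 — 1,3 | c8 | W
#4 — 0,3 | c9 | W
#5 — 0,2 | c10 | S
#6 — 0,1 | c11 | S
#7 — 0,0 | c12 | S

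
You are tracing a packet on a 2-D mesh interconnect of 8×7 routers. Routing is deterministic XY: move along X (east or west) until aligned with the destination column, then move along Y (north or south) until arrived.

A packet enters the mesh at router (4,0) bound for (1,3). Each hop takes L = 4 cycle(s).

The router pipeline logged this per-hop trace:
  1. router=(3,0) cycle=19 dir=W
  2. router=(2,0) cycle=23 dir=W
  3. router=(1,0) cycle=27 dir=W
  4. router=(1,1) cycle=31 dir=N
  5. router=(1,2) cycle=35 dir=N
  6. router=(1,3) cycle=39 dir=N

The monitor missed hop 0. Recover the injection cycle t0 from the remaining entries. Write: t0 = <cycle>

cyc[1] = 19 and cyc[k] = t0 + k·L for every k.
t0 = cyc[1] − L = 19 − 4 = 15.

t0 = 15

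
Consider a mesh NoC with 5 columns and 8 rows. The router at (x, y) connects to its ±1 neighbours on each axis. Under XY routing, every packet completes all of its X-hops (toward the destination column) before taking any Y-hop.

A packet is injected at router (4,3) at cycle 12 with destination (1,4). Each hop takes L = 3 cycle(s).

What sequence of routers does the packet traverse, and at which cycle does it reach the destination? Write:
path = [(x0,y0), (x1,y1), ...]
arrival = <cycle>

path = [(4,3), (3,3), (2,3), (1,3), (1,4)]
arrival = 24

#0 — 4,3 | c12
#1 — 3,3 | c15 | W
#2 — 2,3 | c18 | W
#3 — 1,3 | c21 | W
#4 — 1,4 | c24 | N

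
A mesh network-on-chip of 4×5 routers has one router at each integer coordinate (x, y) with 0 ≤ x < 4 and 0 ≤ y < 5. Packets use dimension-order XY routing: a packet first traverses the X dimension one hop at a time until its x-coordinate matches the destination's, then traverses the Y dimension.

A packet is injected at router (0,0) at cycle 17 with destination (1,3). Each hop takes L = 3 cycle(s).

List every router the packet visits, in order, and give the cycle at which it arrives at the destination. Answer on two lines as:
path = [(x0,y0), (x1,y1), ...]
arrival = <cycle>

path = [(0,0), (1,0), (1,1), (1,2), (1,3)]
arrival = 29

  0. router=(0,0) cycle=17 (inject)
  1. router=(1,0) cycle=20 dir=E
  2. router=(1,1) cycle=23 dir=N
  3. router=(1,2) cycle=26 dir=N
  4. router=(1,3) cycle=29 dir=N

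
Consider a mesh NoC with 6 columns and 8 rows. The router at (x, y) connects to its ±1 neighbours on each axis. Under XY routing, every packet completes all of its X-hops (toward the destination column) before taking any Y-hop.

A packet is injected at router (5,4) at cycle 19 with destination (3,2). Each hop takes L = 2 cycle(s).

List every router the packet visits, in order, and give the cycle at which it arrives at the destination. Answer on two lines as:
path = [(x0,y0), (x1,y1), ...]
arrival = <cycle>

t=19: at (5,4)
t=21: at (4,4) after W
t=23: at (3,4) after W
t=25: at (3,3) after S
t=27: at (3,2) after S

path = [(5,4), (4,4), (3,4), (3,3), (3,2)]
arrival = 27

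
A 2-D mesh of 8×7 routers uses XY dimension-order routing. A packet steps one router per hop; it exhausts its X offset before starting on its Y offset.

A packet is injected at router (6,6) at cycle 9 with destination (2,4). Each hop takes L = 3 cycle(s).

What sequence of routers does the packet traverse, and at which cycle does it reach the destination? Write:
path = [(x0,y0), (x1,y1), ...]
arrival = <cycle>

src (6,6)  cyc=9
W→(5,6)  cyc=12
W→(4,6)  cyc=15
W→(3,6)  cyc=18
W→(2,6)  cyc=21
S→(2,5)  cyc=24
S→(2,4)  cyc=27

path = [(6,6), (5,6), (4,6), (3,6), (2,6), (2,5), (2,4)]
arrival = 27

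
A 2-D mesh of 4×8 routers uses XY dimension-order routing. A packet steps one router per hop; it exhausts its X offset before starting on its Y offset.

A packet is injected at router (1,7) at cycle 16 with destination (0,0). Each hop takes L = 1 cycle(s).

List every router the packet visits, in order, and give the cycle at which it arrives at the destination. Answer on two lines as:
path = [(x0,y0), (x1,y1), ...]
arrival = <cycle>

path = [(1,7), (0,7), (0,6), (0,5), (0,4), (0,3), (0,2), (0,1), (0,0)]
arrival = 24

#0 — 1,7 | c16
#1 — 0,7 | c17 | W
#2 — 0,6 | c18 | S
#3 — 0,5 | c19 | S
#4 — 0,4 | c20 | S
#5 — 0,3 | c21 | S
#6 — 0,2 | c22 | S
#7 — 0,1 | c23 | S
#8 — 0,0 | c24 | S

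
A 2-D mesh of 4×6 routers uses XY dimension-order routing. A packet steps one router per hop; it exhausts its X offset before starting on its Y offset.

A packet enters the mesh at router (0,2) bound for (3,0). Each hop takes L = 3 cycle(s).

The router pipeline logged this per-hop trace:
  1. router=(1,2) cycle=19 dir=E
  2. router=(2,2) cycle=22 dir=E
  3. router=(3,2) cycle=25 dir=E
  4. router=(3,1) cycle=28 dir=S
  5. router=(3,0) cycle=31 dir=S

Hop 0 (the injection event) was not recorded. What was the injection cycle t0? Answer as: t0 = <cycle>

The first recorded entry is hop 1 at cycle 19.
Therefore t0 = 19 − L = 16.

t0 = 16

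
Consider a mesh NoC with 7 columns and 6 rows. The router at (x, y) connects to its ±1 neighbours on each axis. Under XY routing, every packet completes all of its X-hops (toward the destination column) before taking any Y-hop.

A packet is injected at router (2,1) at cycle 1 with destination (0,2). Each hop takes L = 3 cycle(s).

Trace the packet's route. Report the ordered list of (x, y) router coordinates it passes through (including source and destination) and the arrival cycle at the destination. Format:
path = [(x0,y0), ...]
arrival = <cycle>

path = [(2,1), (1,1), (0,1), (0,2)]
arrival = 10

t=1: at (2,1)
t=4: at (1,1) after W
t=7: at (0,1) after W
t=10: at (0,2) after N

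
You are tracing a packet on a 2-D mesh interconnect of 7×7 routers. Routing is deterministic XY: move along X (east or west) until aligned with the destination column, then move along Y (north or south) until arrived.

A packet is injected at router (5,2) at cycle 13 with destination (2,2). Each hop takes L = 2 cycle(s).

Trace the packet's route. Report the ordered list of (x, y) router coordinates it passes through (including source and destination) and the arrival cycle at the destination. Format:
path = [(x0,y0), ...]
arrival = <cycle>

path = [(5,2), (4,2), (3,2), (2,2)]
arrival = 19

hop 0: (5,2) @ cyc 13
hop 1: (4,2) @ cyc 15  [W]
hop 2: (3,2) @ cyc 17  [W]
hop 3: (2,2) @ cyc 19  [W]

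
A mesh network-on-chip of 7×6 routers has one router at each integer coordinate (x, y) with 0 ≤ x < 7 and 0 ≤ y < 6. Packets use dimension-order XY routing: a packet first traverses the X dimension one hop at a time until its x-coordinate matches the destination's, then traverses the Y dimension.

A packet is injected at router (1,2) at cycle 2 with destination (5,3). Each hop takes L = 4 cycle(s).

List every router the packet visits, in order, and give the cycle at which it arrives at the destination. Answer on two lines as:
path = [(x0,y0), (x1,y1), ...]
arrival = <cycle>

#0 — 1,2 | c2
#1 — 2,2 | c6 | E
#2 — 3,2 | c10 | E
#3 — 4,2 | c14 | E
#4 — 5,2 | c18 | E
#5 — 5,3 | c22 | N

path = [(1,2), (2,2), (3,2), (4,2), (5,2), (5,3)]
arrival = 22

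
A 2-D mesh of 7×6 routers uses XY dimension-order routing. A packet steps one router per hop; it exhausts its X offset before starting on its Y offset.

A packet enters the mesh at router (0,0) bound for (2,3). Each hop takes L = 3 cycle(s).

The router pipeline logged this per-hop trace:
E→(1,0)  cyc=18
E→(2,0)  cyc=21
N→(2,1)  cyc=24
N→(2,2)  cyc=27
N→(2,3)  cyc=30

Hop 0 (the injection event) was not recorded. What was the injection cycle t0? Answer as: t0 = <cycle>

t0 = 15

The first recorded entry is hop 1 at cycle 18.
Therefore t0 = 18 − L = 15.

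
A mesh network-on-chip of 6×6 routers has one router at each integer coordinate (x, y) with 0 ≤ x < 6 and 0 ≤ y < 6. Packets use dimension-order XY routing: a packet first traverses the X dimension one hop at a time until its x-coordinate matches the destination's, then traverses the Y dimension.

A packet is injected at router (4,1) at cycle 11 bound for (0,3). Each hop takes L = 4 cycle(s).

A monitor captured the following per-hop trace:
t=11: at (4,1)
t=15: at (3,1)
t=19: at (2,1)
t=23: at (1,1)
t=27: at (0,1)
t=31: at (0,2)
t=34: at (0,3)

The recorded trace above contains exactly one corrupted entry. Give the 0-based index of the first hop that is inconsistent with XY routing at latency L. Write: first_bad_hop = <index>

  1: Δx=-1 Δy=+0 Δt=4 [ok]
  2: Δx=-1 Δy=+0 Δt=4 [ok]
  3: Δx=-1 Δy=+0 Δt=4 [ok]
  4: Δx=-1 Δy=+0 Δt=4 [ok]
  5: Δx=+0 Δy=+1 Δt=4 [ok]
  6: Δx=+0 Δy=+1 Δt=3 [BAD: Δcyc=3≠L]

first_bad_hop = 6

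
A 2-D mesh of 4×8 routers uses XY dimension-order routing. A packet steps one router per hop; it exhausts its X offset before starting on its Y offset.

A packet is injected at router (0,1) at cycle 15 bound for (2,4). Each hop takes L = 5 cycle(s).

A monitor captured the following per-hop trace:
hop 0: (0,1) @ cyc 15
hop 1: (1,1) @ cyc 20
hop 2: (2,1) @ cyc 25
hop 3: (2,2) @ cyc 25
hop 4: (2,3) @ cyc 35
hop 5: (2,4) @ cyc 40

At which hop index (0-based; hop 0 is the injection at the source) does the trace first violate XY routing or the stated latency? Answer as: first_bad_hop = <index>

first_bad_hop = 3

hop 1: step (+1,+0), +5 cyc — ok
hop 2: step (+1,+0), +5 cyc — ok
hop 3: step (+0,+1), +0 cyc — BAD: Δcyc=0≠L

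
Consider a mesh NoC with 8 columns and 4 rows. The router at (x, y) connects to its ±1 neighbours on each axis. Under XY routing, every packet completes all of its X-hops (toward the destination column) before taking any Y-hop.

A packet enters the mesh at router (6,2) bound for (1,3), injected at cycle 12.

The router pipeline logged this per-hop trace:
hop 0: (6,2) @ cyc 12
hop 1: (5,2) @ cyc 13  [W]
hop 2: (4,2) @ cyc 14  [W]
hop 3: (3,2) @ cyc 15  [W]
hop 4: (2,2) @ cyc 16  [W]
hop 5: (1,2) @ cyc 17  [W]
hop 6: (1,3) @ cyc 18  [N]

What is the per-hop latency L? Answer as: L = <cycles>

cyc[1] − cyc[0] = 13 − 12 = 1.
That increment is L by definition: L = 1.

L = 1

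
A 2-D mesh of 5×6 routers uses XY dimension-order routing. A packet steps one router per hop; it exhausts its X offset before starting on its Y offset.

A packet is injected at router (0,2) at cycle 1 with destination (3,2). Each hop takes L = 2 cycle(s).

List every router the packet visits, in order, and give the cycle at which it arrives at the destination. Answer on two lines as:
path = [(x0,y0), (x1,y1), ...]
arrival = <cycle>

#0 — 0,2 | c1
#1 — 1,2 | c3 | E
#2 — 2,2 | c5 | E
#3 — 3,2 | c7 | E

path = [(0,2), (1,2), (2,2), (3,2)]
arrival = 7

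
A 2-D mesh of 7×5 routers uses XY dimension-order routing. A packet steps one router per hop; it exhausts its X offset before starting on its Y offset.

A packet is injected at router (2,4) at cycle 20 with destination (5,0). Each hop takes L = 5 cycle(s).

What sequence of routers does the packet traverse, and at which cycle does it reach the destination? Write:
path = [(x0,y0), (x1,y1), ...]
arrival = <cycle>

t=20: at (2,4)
t=25: at (3,4) after E
t=30: at (4,4) after E
t=35: at (5,4) after E
t=40: at (5,3) after S
t=45: at (5,2) after S
t=50: at (5,1) after S
t=55: at (5,0) after S

path = [(2,4), (3,4), (4,4), (5,4), (5,3), (5,2), (5,1), (5,0)]
arrival = 55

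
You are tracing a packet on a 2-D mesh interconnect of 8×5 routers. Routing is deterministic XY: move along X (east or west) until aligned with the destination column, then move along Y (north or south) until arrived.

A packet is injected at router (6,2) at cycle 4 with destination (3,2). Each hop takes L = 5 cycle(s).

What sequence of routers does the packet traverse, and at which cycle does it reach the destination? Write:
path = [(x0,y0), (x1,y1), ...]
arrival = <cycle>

  0. router=(6,2) cycle=4 (inject)
  1. router=(5,2) cycle=9 dir=W
  2. router=(4,2) cycle=14 dir=W
  3. router=(3,2) cycle=19 dir=W

path = [(6,2), (5,2), (4,2), (3,2)]
arrival = 19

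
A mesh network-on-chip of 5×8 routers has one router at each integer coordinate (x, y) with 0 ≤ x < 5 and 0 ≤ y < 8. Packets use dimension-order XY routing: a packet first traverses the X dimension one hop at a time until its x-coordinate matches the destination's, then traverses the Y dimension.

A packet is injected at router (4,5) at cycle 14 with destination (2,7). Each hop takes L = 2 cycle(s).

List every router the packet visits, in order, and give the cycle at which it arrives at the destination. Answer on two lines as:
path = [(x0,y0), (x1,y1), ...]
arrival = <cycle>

path = [(4,5), (3,5), (2,5), (2,6), (2,7)]
arrival = 22

src (4,5)  cyc=14
W→(3,5)  cyc=16
W→(2,5)  cyc=18
N→(2,6)  cyc=20
N→(2,7)  cyc=22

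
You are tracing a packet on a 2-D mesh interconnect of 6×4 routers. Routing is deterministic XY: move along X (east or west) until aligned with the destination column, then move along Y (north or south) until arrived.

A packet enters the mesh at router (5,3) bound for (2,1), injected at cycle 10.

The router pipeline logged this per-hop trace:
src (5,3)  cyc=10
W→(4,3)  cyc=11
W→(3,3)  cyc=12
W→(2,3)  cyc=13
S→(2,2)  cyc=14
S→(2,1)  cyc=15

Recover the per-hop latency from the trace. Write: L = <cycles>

Δcyc across hop 0→1: 11 − 10 = 1.
Per-hop latency L = Δcyc = 1.

L = 1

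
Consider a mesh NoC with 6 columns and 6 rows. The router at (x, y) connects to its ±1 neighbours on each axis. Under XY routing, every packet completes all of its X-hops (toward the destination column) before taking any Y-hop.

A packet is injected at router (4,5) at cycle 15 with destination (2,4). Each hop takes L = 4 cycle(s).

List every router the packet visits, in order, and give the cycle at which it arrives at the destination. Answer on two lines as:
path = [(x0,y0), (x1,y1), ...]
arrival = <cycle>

path = [(4,5), (3,5), (2,5), (2,4)]
arrival = 27

  0. router=(4,5) cycle=15 (inject)
  1. router=(3,5) cycle=19 dir=W
  2. router=(2,5) cycle=23 dir=W
  3. router=(2,4) cycle=27 dir=S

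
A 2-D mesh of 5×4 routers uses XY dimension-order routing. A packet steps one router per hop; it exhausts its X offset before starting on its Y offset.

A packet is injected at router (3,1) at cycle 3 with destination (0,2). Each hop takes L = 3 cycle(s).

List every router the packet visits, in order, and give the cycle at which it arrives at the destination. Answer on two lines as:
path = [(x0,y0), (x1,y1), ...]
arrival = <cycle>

path = [(3,1), (2,1), (1,1), (0,1), (0,2)]
arrival = 15

#0 — 3,1 | c3
#1 — 2,1 | c6 | W
#2 — 1,1 | c9 | W
#3 — 0,1 | c12 | W
#4 — 0,2 | c15 | N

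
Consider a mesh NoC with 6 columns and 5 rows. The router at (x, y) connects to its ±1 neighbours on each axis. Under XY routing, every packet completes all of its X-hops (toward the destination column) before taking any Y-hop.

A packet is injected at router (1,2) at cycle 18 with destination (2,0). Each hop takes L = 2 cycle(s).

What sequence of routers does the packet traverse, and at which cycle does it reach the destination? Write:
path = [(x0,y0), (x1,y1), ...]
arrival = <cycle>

path = [(1,2), (2,2), (2,1), (2,0)]
arrival = 24

src (1,2)  cyc=18
E→(2,2)  cyc=20
S→(2,1)  cyc=22
S→(2,0)  cyc=24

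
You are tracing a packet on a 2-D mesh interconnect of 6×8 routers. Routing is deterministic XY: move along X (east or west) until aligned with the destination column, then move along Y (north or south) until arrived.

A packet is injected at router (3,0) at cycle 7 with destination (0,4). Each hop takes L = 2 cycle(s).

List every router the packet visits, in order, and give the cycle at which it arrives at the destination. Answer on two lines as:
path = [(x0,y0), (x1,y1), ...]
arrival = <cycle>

path = [(3,0), (2,0), (1,0), (0,0), (0,1), (0,2), (0,3), (0,4)]
arrival = 21

[0] x=3 y=0 t=7
[1] x=2 y=0 t=9 →W
[2] x=1 y=0 t=11 →W
[3] x=0 y=0 t=13 →W
[4] x=0 y=1 t=15 →N
[5] x=0 y=2 t=17 →N
[6] x=0 y=3 t=19 →N
[7] x=0 y=4 t=21 →N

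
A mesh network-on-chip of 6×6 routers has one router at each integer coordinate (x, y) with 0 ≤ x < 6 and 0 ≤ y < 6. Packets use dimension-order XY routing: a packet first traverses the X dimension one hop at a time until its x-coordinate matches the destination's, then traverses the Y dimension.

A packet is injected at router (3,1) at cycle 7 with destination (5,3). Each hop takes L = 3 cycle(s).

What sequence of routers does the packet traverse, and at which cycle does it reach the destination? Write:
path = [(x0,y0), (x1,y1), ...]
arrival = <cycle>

path = [(3,1), (4,1), (5,1), (5,2), (5,3)]
arrival = 19

hop 0: (3,1) @ cyc 7
hop 1: (4,1) @ cyc 10  [E]
hop 2: (5,1) @ cyc 13  [E]
hop 3: (5,2) @ cyc 16  [N]
hop 4: (5,3) @ cyc 19  [N]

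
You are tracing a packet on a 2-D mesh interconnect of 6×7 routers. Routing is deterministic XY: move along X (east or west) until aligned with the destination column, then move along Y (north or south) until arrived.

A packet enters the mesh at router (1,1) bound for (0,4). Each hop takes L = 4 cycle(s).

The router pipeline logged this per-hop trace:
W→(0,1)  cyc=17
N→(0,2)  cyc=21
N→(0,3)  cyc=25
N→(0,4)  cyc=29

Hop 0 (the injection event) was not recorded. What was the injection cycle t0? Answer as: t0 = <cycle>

cyc[1] = 17 and cyc[k] = t0 + k·L for every k.
Subtract one hop: t0 = 17 − 4 = 13.

t0 = 13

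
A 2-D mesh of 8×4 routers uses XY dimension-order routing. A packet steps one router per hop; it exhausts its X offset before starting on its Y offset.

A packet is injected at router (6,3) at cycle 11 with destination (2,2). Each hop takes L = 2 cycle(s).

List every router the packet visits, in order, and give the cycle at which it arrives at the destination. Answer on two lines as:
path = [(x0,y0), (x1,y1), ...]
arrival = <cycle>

path = [(6,3), (5,3), (4,3), (3,3), (2,3), (2,2)]
arrival = 21

#0 — 6,3 | c11
#1 — 5,3 | c13 | W
#2 — 4,3 | c15 | W
#3 — 3,3 | c17 | W
#4 — 2,3 | c19 | W
#5 — 2,2 | c21 | S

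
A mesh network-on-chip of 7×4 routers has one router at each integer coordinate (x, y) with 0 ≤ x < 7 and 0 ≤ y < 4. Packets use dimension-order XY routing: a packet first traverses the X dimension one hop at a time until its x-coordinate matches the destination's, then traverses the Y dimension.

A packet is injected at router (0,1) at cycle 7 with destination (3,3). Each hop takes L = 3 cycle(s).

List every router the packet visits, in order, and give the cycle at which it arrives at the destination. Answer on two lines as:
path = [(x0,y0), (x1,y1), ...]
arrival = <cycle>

t=7: at (0,1)
t=10: at (1,1) after E
t=13: at (2,1) after E
t=16: at (3,1) after E
t=19: at (3,2) after N
t=22: at (3,3) after N

path = [(0,1), (1,1), (2,1), (3,1), (3,2), (3,3)]
arrival = 22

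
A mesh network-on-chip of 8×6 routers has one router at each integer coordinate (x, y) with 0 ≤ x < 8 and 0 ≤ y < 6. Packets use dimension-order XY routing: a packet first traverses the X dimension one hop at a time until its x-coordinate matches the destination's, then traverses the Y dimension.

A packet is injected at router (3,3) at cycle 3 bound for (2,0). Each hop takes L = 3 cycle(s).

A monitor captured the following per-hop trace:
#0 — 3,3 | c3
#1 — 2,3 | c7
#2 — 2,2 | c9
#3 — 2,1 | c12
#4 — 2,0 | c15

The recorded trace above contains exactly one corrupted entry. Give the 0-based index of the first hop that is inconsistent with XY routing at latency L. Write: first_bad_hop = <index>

  1: Δx=-1 Δy=+0 Δt=4 [BAD: Δcyc=4≠L]

first_bad_hop = 1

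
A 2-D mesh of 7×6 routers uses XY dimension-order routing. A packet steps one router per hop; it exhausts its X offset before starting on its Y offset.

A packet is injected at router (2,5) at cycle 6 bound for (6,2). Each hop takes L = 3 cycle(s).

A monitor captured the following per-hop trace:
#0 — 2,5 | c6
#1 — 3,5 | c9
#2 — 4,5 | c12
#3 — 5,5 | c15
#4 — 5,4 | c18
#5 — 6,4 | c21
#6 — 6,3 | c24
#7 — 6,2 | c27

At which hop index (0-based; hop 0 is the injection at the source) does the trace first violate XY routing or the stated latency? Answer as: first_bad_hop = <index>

first_bad_hop = 4

  1: Δx=+1 Δy=+0 Δt=3 [ok]
  2: Δx=+1 Δy=+0 Δt=3 [ok]
  3: Δx=+1 Δy=+0 Δt=3 [ok]
  4: Δx=+0 Δy=-1 Δt=3 [BAD: Y-move but x=5≠6]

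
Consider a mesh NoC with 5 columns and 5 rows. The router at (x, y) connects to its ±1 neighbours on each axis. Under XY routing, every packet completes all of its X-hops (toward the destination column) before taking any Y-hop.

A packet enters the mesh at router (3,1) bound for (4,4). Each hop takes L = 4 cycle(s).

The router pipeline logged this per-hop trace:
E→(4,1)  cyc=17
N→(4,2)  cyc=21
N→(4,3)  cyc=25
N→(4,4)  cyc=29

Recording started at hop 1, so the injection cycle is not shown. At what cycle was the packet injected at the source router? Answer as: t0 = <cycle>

t0 = 13

At hop 1 the cycle is 17; in general cyc_k = t0 + kL.
Therefore t0 = 17 − L = 13.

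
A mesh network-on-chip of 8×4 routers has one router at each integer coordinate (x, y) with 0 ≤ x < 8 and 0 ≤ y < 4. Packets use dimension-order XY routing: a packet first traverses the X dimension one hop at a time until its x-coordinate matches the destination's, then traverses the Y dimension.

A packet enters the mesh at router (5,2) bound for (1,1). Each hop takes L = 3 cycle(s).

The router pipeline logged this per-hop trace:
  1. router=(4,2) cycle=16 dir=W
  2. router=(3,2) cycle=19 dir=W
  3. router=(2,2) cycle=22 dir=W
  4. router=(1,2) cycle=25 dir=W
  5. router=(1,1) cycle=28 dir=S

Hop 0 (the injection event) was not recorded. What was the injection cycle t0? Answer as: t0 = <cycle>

cyc[1] = 16 and cyc[k] = t0 + k·L for every k.
t0 = cyc[1] − L = 16 − 3 = 13.

t0 = 13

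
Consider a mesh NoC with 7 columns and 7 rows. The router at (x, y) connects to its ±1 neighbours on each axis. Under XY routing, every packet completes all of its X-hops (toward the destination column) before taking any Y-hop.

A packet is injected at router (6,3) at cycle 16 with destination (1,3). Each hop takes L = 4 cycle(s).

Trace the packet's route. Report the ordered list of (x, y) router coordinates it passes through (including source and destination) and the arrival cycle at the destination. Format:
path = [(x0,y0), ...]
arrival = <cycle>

t=16: at (6,3)
t=20: at (5,3) after W
t=24: at (4,3) after W
t=28: at (3,3) after W
t=32: at (2,3) after W
t=36: at (1,3) after W

path = [(6,3), (5,3), (4,3), (3,3), (2,3), (1,3)]
arrival = 36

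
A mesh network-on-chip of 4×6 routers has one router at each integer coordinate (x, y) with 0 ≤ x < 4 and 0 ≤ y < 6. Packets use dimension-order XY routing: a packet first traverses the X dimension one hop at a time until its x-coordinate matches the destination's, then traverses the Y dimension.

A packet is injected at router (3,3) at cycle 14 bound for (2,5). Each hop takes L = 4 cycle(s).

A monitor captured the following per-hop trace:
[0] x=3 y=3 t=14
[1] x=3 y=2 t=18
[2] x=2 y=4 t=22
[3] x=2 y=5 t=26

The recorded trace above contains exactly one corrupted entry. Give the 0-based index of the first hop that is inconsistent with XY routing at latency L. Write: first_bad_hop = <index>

check 1→ d=(0,-1) cyc+4: BAD: Y-move but x=3≠2

first_bad_hop = 1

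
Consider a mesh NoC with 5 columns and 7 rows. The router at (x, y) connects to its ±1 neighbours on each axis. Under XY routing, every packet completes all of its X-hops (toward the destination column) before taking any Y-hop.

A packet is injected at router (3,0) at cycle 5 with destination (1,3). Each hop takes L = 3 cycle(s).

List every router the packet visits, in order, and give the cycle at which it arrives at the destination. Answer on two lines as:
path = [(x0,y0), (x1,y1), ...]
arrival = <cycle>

#0 — 3,0 | c5
#1 — 2,0 | c8 | W
#2 — 1,0 | c11 | W
#3 — 1,1 | c14 | N
#4 — 1,2 | c17 | N
#5 — 1,3 | c20 | N

path = [(3,0), (2,0), (1,0), (1,1), (1,2), (1,3)]
arrival = 20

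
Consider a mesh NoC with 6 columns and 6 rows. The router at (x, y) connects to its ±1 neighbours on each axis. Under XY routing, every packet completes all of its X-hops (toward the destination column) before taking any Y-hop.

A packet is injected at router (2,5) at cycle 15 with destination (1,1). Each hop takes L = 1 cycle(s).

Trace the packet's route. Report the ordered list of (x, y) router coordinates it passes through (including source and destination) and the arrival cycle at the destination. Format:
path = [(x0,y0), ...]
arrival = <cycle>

path = [(2,5), (1,5), (1,4), (1,3), (1,2), (1,1)]
arrival = 20

t=15: at (2,5)
t=16: at (1,5) after W
t=17: at (1,4) after S
t=18: at (1,3) after S
t=19: at (1,2) after S
t=20: at (1,1) after S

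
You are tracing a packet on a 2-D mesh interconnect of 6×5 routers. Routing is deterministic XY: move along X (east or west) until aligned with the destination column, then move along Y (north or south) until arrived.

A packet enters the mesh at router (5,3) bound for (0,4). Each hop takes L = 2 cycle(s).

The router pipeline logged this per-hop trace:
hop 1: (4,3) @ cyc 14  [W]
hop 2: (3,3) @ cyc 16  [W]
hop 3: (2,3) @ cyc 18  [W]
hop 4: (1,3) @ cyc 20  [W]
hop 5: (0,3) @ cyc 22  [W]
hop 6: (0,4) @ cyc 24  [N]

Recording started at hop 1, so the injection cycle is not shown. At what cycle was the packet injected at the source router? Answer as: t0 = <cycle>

At hop 1 the cycle is 14; in general cyc_k = t0 + kL.
Subtract one hop: t0 = 14 − 2 = 12.

t0 = 12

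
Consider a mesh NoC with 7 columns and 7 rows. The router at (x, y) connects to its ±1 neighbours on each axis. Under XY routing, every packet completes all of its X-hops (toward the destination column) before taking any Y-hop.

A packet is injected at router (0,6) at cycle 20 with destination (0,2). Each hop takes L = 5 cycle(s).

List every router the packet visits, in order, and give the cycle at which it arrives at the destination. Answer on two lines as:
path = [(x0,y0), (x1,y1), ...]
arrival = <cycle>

path = [(0,6), (0,5), (0,4), (0,3), (0,2)]
arrival = 40

t=20: at (0,6)
t=25: at (0,5) after S
t=30: at (0,4) after S
t=35: at (0,3) after S
t=40: at (0,2) after S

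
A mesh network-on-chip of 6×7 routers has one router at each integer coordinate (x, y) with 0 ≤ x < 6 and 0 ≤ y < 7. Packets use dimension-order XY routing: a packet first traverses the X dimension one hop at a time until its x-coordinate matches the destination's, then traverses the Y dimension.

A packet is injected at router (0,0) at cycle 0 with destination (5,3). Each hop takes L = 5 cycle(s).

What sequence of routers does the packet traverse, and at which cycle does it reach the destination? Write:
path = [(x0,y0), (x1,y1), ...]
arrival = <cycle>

path = [(0,0), (1,0), (2,0), (3,0), (4,0), (5,0), (5,1), (5,2), (5,3)]
arrival = 40

hop 0: (0,0) @ cyc 0
hop 1: (1,0) @ cyc 5  [E]
hop 2: (2,0) @ cyc 10  [E]
hop 3: (3,0) @ cyc 15  [E]
hop 4: (4,0) @ cyc 20  [E]
hop 5: (5,0) @ cyc 25  [E]
hop 6: (5,1) @ cyc 30  [N]
hop 7: (5,2) @ cyc 35  [N]
hop 8: (5,3) @ cyc 40  [N]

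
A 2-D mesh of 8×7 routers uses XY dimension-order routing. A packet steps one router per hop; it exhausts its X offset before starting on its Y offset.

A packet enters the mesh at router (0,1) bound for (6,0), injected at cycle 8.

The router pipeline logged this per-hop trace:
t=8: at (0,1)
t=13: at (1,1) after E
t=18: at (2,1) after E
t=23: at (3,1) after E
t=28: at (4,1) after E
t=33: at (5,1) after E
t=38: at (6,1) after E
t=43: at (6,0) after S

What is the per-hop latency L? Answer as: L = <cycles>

L = 5

cyc[1] − cyc[0] = 13 − 8 = 5.
That increment is L by definition: L = 5.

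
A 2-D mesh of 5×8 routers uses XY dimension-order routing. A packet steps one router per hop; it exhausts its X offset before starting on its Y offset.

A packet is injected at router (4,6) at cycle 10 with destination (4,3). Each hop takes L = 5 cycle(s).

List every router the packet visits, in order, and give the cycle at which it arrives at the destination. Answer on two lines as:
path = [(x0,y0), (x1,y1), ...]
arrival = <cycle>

path = [(4,6), (4,5), (4,4), (4,3)]
arrival = 25

  0. router=(4,6) cycle=10 (inject)
  1. router=(4,5) cycle=15 dir=S
  2. router=(4,4) cycle=20 dir=S
  3. router=(4,3) cycle=25 dir=S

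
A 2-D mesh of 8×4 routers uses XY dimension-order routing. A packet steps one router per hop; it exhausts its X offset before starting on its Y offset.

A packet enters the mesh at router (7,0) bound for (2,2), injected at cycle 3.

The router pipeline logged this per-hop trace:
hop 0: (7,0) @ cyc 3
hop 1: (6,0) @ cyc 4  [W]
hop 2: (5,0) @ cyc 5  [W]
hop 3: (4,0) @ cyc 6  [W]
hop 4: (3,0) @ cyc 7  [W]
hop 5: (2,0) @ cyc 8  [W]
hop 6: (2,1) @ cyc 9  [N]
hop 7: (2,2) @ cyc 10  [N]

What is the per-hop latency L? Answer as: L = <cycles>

L = 1

Δcyc across hop 0→1: 4 − 3 = 1.
That increment is L by definition: L = 1.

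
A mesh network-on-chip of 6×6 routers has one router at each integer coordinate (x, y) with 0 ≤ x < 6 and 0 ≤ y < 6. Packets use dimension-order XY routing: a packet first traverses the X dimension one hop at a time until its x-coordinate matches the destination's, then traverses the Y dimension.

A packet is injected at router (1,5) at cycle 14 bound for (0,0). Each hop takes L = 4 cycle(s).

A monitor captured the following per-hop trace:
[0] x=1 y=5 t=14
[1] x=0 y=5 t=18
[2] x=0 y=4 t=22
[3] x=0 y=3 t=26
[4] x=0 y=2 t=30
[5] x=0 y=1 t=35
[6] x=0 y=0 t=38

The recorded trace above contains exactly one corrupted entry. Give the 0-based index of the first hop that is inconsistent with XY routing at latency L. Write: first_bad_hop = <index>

  1: Δx=-1 Δy=+0 Δt=4 [ok]
  2: Δx=+0 Δy=-1 Δt=4 [ok]
  3: Δx=+0 Δy=-1 Δt=4 [ok]
  4: Δx=+0 Δy=-1 Δt=4 [ok]
  5: Δx=+0 Δy=-1 Δt=5 [BAD: Δcyc=5≠L]

first_bad_hop = 5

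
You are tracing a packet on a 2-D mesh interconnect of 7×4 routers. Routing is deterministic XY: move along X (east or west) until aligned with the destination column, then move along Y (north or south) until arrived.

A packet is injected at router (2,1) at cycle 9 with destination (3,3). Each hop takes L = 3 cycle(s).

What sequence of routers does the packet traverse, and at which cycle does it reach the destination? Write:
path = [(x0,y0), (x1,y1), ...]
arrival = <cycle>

path = [(2,1), (3,1), (3,2), (3,3)]
arrival = 18

  0. router=(2,1) cycle=9 (inject)
  1. router=(3,1) cycle=12 dir=E
  2. router=(3,2) cycle=15 dir=N
  3. router=(3,3) cycle=18 dir=N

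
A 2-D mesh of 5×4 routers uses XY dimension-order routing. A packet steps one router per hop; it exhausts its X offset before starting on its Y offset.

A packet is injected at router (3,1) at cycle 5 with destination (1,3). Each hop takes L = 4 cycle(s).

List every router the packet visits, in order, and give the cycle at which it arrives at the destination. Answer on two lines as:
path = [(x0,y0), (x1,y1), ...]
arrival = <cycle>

path = [(3,1), (2,1), (1,1), (1,2), (1,3)]
arrival = 21

hop 0: (3,1) @ cyc 5
hop 1: (2,1) @ cyc 9  [W]
hop 2: (1,1) @ cyc 13  [W]
hop 3: (1,2) @ cyc 17  [N]
hop 4: (1,3) @ cyc 21  [N]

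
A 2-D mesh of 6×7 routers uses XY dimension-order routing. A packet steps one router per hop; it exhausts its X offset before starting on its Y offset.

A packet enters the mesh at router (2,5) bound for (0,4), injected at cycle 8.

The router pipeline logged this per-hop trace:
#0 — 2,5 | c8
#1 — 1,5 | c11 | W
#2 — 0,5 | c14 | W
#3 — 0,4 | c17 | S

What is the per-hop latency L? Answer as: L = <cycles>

L = 3

Δcyc across hop 0→1: 11 − 8 = 3.
Each hop adds L, hence L = 3.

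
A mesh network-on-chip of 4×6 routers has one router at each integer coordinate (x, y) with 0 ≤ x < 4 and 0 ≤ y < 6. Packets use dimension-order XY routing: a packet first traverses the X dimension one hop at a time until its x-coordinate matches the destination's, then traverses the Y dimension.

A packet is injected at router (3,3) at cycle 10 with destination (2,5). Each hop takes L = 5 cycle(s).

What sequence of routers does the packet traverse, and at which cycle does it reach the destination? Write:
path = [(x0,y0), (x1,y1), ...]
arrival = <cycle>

path = [(3,3), (2,3), (2,4), (2,5)]
arrival = 25

#0 — 3,3 | c10
#1 — 2,3 | c15 | W
#2 — 2,4 | c20 | N
#3 — 2,5 | c25 | N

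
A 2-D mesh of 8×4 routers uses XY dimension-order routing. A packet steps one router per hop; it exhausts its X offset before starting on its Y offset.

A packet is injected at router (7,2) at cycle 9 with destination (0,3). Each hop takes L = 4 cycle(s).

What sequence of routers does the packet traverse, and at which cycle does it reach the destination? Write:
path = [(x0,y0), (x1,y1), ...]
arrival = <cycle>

path = [(7,2), (6,2), (5,2), (4,2), (3,2), (2,2), (1,2), (0,2), (0,3)]
arrival = 41

  0. router=(7,2) cycle=9 (inject)
  1. router=(6,2) cycle=13 dir=W
  2. router=(5,2) cycle=17 dir=W
  3. router=(4,2) cycle=21 dir=W
  4. router=(3,2) cycle=25 dir=W
  5. router=(2,2) cycle=29 dir=W
  6. router=(1,2) cycle=33 dir=W
  7. router=(0,2) cycle=37 dir=W
  8. router=(0,3) cycle=41 dir=N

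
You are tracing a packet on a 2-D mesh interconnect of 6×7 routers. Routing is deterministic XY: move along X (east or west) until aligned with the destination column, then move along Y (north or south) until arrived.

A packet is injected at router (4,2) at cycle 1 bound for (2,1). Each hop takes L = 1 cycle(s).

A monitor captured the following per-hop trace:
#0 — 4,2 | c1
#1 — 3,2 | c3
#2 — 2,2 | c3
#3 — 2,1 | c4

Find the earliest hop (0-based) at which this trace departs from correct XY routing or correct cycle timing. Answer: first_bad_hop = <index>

[1] (-1,+0) / 2c ⇒ BAD: Δcyc=2≠L

first_bad_hop = 1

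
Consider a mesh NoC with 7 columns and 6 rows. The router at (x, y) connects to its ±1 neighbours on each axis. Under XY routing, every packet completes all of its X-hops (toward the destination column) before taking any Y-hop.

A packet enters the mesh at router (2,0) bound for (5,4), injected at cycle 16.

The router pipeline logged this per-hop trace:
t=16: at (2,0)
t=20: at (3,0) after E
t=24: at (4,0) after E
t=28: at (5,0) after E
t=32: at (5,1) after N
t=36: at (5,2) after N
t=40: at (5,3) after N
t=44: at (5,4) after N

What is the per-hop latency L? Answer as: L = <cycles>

L = 4

Between hops 0 and 1 the cycle counter advances 20 − 16 = 4.
One hop costs L cycles, so L = 4.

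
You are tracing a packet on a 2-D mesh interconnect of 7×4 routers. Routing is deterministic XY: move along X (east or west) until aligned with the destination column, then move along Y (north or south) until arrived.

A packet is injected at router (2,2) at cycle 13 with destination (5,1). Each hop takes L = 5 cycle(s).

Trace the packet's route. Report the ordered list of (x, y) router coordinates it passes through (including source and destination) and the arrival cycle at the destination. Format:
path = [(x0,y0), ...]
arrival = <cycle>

path = [(2,2), (3,2), (4,2), (5,2), (5,1)]
arrival = 33

  0. router=(2,2) cycle=13 (inject)
  1. router=(3,2) cycle=18 dir=E
  2. router=(4,2) cycle=23 dir=E
  3. router=(5,2) cycle=28 dir=E
  4. router=(5,1) cycle=33 dir=S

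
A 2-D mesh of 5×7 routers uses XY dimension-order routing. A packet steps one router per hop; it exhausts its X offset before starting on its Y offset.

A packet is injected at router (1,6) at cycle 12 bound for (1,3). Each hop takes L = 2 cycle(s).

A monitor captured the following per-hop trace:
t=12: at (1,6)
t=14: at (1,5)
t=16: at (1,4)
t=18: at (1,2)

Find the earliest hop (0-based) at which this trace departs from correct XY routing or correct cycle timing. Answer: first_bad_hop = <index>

first_bad_hop = 3

hop 1: step (+0,-1), +2 cyc — ok
hop 2: step (+0,-1), +2 cyc — ok
hop 3: step (+0,-2), +2 cyc — BAD: non-unit step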